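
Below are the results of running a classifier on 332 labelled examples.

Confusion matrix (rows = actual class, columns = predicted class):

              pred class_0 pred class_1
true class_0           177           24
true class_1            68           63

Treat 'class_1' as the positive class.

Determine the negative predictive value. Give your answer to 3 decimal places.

0.722

NPV = TN/(TN+FN) = 177/(177+68) = 0.722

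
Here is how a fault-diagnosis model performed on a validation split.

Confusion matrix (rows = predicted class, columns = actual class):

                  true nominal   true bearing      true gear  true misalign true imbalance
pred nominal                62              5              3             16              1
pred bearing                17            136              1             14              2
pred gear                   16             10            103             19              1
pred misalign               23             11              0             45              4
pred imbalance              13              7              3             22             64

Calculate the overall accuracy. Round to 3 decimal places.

Accuracy = trace / total = (62+136+103+45+64=410) / 598 = 410/598 = 0.686

0.686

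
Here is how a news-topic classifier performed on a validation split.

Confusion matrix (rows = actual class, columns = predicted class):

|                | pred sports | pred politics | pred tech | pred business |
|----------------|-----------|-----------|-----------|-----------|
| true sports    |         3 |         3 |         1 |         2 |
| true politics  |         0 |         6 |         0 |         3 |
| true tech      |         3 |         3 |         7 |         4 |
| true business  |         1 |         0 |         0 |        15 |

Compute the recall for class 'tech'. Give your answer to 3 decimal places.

0.412

Take TP from the diagonal, FP from the rest of the 'tech' prediction marginal, FN from the rest of the 'tech' actual marginal.
recall = TP/(TP+FN).
tech: TP=7, FN=3+3+4=10 → 7/17 = 0.4118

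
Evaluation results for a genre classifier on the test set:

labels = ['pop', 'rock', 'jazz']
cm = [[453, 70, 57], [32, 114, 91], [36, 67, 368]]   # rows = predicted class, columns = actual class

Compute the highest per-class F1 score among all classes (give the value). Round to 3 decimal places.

0.823

Per-class F1 score (2·TP/(2·TP+FP+FN)):
  pop: TP=453, FP=70+57=127, FN=32+36=68 → 906/1101 = 0.8229
  rock: TP=114, FP=32+91=123, FN=70+67=137 → 228/488 = 0.4672
  jazz: TP=368, FP=36+67=103, FN=57+91=148 → 736/987 = 0.7457
Highest is class 'pop' with F1 score = 0.823.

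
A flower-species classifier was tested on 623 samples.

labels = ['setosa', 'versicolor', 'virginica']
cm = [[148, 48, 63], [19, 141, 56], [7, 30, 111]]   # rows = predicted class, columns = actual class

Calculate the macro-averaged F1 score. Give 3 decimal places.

0.640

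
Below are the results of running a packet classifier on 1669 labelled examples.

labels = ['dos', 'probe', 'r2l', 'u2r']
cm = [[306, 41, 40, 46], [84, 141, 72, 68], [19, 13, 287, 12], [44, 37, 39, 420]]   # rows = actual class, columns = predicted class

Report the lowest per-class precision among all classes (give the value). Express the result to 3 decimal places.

0.608

Per-class precision (TP/(TP+FP)):
  dos: TP=306, FP=84+19+44=147 → 306/453 = 0.6755
  probe: TP=141, FP=41+13+37=91 → 141/232 = 0.6078
  r2l: TP=287, FP=40+72+39=151 → 287/438 = 0.6553
  u2r: TP=420, FP=46+68+12=126 → 420/546 = 0.7692
Lowest is class 'probe' with precision = 0.608.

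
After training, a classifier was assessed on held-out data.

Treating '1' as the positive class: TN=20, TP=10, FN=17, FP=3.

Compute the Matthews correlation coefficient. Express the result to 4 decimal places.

0.2726

MCC = (TP·TN − FP·FN) / √((TP+FP)(TP+FN)(TN+FP)(TN+FN))
Numerator = 10·20 − 3·17 = 149
Denominator = √(13·27·23·37) = √298701 = 546.5355
MCC = 149 / 546.5355 = 0.2726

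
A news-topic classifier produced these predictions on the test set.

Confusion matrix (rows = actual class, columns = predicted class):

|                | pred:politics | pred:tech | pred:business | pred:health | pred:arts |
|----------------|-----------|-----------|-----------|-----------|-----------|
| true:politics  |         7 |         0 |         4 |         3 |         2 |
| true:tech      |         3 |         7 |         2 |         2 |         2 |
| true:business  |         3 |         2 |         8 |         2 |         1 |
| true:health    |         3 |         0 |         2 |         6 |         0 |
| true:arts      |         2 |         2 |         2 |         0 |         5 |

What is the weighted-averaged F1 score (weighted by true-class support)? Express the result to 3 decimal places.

0.474

Per-class F1 score (2·TP/(2·TP+FP+FN)):
  politics: TP=7, FP=3+3+3+2=11, FN=0+4+3+2=9 → 14/34 = 0.4118
  tech: TP=7, FP=0+2+0+2=4, FN=3+2+2+2=9 → 14/27 = 0.5185
  business: TP=8, FP=4+2+2+2=10, FN=3+2+2+1=8 → 16/34 = 0.4706
  health: TP=6, FP=3+2+2+0=7, FN=3+0+2+0=5 → 12/24 = 0.5000
  arts: TP=5, FP=2+2+1+0=5, FN=2+2+2+0=6 → 10/21 = 0.4762
Weighted-F1 score = Σ (supportᵢ/N)·F1 scoreᵢ with N=70: (16/70)·0.4118 + (16/70)·0.5185 + (16/70)·0.4706 + (11/70)·0.5000 + (11/70)·0.4762 = 0.474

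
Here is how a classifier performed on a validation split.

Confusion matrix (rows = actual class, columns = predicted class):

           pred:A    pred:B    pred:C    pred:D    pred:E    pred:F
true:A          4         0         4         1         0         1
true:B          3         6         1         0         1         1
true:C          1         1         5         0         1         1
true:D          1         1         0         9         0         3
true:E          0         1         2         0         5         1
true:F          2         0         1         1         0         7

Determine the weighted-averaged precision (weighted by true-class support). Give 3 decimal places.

Per-class precision (TP/(TP+FP)):
  A: TP=4, FP=3+1+1+0+2=7 → 4/11 = 0.3636
  B: TP=6, FP=0+1+1+1+0=3 → 6/9 = 0.6667
  C: TP=5, FP=4+1+0+2+1=8 → 5/13 = 0.3846
  D: TP=9, FP=1+0+0+0+1=2 → 9/11 = 0.8182
  E: TP=5, FP=0+1+1+0+0=2 → 5/7 = 0.7143
  F: TP=7, FP=1+1+1+3+1=7 → 7/14 = 0.5000
Weighted-precision = Σ (supportᵢ/N)·precisionᵢ with N=65: (10/65)·0.3636 + (12/65)·0.6667 + (9/65)·0.3846 + (14/65)·0.8182 + (9/65)·0.7143 + (11/65)·0.5000 = 0.592

0.592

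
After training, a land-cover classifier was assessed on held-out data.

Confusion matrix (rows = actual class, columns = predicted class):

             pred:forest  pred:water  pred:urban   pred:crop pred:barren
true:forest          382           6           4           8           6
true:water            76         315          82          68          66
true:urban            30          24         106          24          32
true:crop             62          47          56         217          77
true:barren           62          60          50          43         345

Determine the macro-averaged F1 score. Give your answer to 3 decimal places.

0.585

Per-class F1 score (2·TP/(2·TP+FP+FN)):
  forest: TP=382, FP=76+30+62+62=230, FN=6+4+8+6=24 → 764/1018 = 0.7505
  water: TP=315, FP=6+24+47+60=137, FN=76+82+68+66=292 → 630/1059 = 0.5949
  urban: TP=106, FP=4+82+56+50=192, FN=30+24+24+32=110 → 212/514 = 0.4125
  crop: TP=217, FP=8+68+24+43=143, FN=62+47+56+77=242 → 434/819 = 0.5299
  barren: TP=345, FP=6+66+32+77=181, FN=62+60+50+43=215 → 690/1086 = 0.6354
Macro-F1 score = mean = (0.7505 + 0.5949 + 0.4125 + 0.5299 + 0.6354) / 5 = 0.585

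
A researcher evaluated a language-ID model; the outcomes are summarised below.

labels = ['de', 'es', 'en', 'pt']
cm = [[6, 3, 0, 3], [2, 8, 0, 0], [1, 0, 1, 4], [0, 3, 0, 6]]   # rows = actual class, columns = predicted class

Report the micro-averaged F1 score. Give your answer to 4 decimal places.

Micro-averaging pools counts across classes: ΣTP=21, ΣFP=16, ΣFN=16.
Micro-F1 score = 2·TP/(2·TP+FP+FN) on pooled counts = 0.5676 (equals overall accuracy in single-label multiclass).

0.5676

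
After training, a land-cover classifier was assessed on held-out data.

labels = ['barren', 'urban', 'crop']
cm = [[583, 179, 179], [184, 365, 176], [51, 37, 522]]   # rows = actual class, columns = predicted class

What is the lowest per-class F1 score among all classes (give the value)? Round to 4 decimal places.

0.5590

Per-class F1 score (2·TP/(2·TP+FP+FN)):
  barren: TP=583, FP=184+51=235, FN=179+179=358 → 1166/1759 = 0.66288
  urban: TP=365, FP=179+37=216, FN=184+176=360 → 730/1306 = 0.55896
  crop: TP=522, FP=179+176=355, FN=51+37=88 → 1044/1487 = 0.70208
Lowest is class 'urban' with F1 score = 0.5590.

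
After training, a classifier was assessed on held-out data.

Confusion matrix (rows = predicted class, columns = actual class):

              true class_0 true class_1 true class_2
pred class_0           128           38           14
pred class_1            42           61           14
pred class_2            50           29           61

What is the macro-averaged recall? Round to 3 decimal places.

0.581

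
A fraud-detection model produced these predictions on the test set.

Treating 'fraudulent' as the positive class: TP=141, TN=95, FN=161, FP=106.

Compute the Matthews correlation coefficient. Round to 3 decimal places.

MCC = (TP·TN − FP·FN) / √((TP+FP)(TP+FN)(TN+FP)(TN+FN))
Numerator = 141·95 − 106·161 = -3671
Denominator = √(247·302·201·256) = √3838308864 = 61954.0867
MCC = -3671 / 61954.0867 = -0.059

-0.059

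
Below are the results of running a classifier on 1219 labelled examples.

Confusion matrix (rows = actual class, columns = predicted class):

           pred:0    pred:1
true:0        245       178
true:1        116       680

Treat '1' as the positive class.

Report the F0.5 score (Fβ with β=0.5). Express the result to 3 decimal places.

0.804

Fβ = (1+β²)·TP / ((1+β²)·TP + β²·FN + FP), with β²=1/4
= 1.25·680 / (1.25·680 + 0.25·116 + 178) = 0.804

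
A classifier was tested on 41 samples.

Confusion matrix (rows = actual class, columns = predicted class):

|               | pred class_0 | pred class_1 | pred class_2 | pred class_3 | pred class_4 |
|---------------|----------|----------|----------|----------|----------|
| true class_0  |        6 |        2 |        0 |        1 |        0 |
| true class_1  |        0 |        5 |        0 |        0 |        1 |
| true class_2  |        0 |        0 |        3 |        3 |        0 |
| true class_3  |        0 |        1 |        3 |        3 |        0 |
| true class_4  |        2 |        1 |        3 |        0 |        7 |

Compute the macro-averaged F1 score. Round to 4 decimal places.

0.5736

Per-class F1 score (2·TP/(2·TP+FP+FN)):
  class_0: TP=6, FP=0+0+0+2=2, FN=2+0+1+0=3 → 12/17 = 0.70588
  class_1: TP=5, FP=2+0+1+1=4, FN=0+0+0+1=1 → 10/15 = 0.66667
  class_2: TP=3, FP=0+0+3+3=6, FN=0+0+3+0=3 → 6/15 = 0.40000
  class_3: TP=3, FP=1+0+3+0=4, FN=0+1+3+0=4 → 6/14 = 0.42857
  class_4: TP=7, FP=0+1+0+0=1, FN=2+1+3+0=6 → 14/21 = 0.66667
Macro-F1 score = mean = (0.70588 + 0.66667 + 0.40000 + 0.42857 + 0.66667) / 5 = 0.5736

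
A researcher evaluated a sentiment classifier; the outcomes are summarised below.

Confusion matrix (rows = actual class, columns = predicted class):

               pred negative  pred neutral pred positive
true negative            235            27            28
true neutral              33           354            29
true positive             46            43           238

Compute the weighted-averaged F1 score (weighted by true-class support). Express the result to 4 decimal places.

0.8001

Per-class F1 score (2·TP/(2·TP+FP+FN)):
  negative: TP=235, FP=33+46=79, FN=27+28=55 → 470/604 = 0.77815
  neutral: TP=354, FP=27+43=70, FN=33+29=62 → 708/840 = 0.84286
  positive: TP=238, FP=28+29=57, FN=46+43=89 → 476/622 = 0.76527
Weighted-F1 score = Σ (supportᵢ/N)·F1 scoreᵢ with N=1033: (290/1033)·0.77815 + (416/1033)·0.84286 + (327/1033)·0.76527 = 0.8001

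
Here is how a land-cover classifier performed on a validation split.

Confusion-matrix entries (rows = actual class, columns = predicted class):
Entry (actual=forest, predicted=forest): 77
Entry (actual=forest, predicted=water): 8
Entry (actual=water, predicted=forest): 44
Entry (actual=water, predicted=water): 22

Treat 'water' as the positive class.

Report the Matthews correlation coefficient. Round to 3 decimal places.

0.297

MCC = (TP·TN − FP·FN) / √((TP+FP)(TP+FN)(TN+FP)(TN+FN))
Numerator = 22·77 − 8·44 = 1342
Denominator = √(30·66·85·121) = √20364300 = 4512.6821
MCC = 1342 / 4512.6821 = 0.297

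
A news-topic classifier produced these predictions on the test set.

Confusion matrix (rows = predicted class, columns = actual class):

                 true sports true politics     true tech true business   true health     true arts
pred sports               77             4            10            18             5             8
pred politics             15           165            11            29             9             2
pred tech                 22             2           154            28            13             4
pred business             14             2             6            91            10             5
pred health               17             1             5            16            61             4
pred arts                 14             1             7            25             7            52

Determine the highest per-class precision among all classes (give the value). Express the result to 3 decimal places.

0.714

Per-class precision (TP/(TP+FP)):
  sports: TP=77, FP=4+10+18+5+8=45 → 77/122 = 0.6311
  politics: TP=165, FP=15+11+29+9+2=66 → 165/231 = 0.7143
  tech: TP=154, FP=22+2+28+13+4=69 → 154/223 = 0.6906
  business: TP=91, FP=14+2+6+10+5=37 → 91/128 = 0.7109
  health: TP=61, FP=17+1+5+16+4=43 → 61/104 = 0.5865
  arts: TP=52, FP=14+1+7+25+7=54 → 52/106 = 0.4906
Highest is class 'politics' with precision = 0.714.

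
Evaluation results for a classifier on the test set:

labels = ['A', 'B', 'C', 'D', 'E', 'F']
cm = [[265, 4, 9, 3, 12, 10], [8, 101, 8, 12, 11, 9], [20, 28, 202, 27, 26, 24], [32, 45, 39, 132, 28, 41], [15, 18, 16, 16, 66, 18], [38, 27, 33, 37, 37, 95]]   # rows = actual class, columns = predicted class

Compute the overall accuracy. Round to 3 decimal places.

Accuracy = trace / total = (265+101+202+132+66+95=861) / 1512 = 861/1512 = 0.569

0.569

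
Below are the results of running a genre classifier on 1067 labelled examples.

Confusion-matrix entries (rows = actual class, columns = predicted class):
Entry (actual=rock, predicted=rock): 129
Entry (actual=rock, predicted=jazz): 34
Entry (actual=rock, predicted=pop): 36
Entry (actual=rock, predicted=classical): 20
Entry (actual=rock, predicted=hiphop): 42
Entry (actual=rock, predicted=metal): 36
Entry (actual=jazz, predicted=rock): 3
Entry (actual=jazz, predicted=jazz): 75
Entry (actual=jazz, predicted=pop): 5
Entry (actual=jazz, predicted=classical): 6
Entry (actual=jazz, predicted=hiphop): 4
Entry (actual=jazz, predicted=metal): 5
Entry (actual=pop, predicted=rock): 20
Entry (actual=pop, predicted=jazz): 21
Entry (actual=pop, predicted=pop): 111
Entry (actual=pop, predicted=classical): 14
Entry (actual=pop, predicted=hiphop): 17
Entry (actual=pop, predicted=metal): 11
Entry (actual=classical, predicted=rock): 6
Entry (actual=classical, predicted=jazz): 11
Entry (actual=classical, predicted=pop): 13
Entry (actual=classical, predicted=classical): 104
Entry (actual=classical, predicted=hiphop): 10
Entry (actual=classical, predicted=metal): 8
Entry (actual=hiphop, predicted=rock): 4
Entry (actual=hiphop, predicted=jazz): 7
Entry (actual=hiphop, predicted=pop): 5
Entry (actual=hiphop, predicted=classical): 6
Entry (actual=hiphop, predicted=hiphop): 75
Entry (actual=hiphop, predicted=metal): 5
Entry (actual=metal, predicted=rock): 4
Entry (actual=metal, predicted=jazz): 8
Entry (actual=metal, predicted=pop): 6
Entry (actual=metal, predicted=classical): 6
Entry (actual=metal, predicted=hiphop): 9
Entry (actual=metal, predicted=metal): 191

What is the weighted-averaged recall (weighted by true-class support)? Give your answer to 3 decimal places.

0.642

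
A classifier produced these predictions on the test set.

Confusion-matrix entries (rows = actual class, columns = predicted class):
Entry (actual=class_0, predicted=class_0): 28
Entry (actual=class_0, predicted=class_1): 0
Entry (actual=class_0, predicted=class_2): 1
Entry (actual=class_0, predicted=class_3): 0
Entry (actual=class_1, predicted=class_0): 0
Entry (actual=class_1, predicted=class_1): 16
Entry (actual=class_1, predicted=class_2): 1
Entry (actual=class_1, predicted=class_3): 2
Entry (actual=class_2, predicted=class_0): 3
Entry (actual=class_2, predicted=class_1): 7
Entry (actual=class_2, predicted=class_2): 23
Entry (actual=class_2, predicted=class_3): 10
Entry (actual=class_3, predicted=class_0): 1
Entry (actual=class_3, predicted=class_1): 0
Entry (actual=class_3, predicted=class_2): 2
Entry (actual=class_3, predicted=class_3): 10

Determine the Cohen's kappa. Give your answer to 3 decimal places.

0.649

Observed agreement pₒ = trace/N = 77/104 = 0.7404
Expected agreement pₑ = Σ (rowᵢ·colᵢ)/N² = (29·32 + 19·23 + 43·27 + 13·22)/104² = 0.2600
κ = (pₒ − pₑ)/(1 − pₑ) = (0.7404 − 0.2600)/(1 − 0.2600) = 0.649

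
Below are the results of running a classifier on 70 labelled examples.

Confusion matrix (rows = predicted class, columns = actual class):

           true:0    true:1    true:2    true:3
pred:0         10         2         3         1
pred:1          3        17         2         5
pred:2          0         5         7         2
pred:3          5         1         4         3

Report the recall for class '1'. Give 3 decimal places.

One-vs-rest for '1': TP = diagonal; FP = other classes predicted '1'; FN = '1' predicted as other.
recall = TP/(TP+FN).
1: TP=17, FN=2+5+1=8 → 17/25 = 0.6800

0.680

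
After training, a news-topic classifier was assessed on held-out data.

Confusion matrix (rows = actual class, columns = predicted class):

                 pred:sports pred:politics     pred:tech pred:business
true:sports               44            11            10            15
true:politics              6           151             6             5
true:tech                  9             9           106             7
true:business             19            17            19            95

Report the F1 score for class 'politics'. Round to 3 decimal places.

One-vs-rest for 'politics': TP = diagonal; FP = other classes predicted 'politics'; FN = 'politics' predicted as other.
F1 score = 2·TP/(2·TP+FP+FN).
politics: TP=151, FP=11+9+17=37, FN=6+6+5=17 → 302/356 = 0.8483

0.848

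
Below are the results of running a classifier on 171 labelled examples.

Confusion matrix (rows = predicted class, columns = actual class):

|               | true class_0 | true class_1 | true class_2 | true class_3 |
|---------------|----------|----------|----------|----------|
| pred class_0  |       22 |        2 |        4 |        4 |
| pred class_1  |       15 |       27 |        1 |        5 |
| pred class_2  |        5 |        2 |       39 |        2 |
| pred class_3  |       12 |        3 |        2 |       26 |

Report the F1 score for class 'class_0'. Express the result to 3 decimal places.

0.512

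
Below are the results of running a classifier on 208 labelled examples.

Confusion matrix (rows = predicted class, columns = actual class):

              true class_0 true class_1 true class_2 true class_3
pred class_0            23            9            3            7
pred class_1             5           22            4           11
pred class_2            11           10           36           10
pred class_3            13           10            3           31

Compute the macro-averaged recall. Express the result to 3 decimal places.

0.545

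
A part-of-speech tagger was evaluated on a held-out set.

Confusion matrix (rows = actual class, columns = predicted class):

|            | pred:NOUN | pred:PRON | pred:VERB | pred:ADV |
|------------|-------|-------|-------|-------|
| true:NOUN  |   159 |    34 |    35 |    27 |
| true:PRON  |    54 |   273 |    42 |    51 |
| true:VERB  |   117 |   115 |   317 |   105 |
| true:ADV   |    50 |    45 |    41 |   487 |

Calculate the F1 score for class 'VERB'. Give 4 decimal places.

0.5822

One-vs-rest for 'VERB': TP = diagonal; FP = other classes predicted 'VERB'; FN = 'VERB' predicted as other.
F1 score = 2·TP/(2·TP+FP+FN).
VERB: TP=317, FP=35+42+41=118, FN=117+115+105=337 → 634/1089 = 0.58219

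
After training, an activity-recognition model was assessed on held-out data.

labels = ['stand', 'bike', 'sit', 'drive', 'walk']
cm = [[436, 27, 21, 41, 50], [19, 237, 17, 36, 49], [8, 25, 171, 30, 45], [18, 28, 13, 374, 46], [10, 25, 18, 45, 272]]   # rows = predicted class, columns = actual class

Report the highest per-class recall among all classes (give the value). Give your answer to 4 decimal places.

Per-class recall (TP/(TP+FN)):
  stand: TP=436, FN=19+8+18+10=55 → 436/491 = 0.88798
  bike: TP=237, FN=27+25+28+25=105 → 237/342 = 0.69298
  sit: TP=171, FN=21+17+13+18=69 → 171/240 = 0.71250
  drive: TP=374, FN=41+36+30+45=152 → 374/526 = 0.71103
  walk: TP=272, FN=50+49+45+46=190 → 272/462 = 0.58874
Highest is class 'stand' with recall = 0.8880.

0.8880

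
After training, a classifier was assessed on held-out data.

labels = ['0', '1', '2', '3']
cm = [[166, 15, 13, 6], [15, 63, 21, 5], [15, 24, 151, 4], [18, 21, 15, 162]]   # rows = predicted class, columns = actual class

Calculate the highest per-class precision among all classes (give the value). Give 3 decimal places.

Per-class precision (TP/(TP+FP)):
  0: TP=166, FP=15+13+6=34 → 166/200 = 0.8300
  1: TP=63, FP=15+21+5=41 → 63/104 = 0.6058
  2: TP=151, FP=15+24+4=43 → 151/194 = 0.7784
  3: TP=162, FP=18+21+15=54 → 162/216 = 0.7500
Highest is class '0' with precision = 0.830.

0.830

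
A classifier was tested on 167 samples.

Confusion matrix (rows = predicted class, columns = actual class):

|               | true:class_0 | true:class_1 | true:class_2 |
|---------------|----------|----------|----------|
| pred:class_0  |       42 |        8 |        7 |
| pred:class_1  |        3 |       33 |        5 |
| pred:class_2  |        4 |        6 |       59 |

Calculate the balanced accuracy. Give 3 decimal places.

0.797

Balanced accuracy = mean of per-class recall.
  class_0: recall = 42/49 = 0.8571
  class_1: recall = 33/47 = 0.7021
  class_2: recall = 59/71 = 0.8310
Mean = (0.8571 + 0.7021 + 0.8310) / 3 = 0.797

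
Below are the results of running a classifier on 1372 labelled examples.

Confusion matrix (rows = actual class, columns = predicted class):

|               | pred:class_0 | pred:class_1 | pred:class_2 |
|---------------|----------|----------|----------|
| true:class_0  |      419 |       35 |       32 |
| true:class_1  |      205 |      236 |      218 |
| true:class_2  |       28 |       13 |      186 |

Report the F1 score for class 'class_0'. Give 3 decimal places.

0.736

F1 score = 2·TP/(2·TP+FP+FN).
class_0: TP=419, FP=205+28=233, FN=35+32=67 → 838/1138 = 0.7364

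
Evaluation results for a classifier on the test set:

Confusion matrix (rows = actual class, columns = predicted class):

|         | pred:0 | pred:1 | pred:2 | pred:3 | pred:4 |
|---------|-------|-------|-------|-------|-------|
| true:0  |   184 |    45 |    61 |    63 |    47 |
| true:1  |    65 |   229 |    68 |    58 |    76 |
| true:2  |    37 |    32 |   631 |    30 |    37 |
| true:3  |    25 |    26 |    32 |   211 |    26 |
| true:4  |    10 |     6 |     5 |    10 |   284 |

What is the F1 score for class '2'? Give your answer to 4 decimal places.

0.8069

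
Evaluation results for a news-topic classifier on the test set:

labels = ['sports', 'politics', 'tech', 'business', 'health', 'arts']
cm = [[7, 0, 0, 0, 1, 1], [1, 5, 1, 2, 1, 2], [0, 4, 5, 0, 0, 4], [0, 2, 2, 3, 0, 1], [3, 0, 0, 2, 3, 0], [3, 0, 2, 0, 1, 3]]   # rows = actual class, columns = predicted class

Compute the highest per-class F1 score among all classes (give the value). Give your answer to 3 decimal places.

Per-class F1 score (2·TP/(2·TP+FP+FN)):
  sports: TP=7, FP=1+0+0+3+3=7, FN=0+0+0+1+1=2 → 14/23 = 0.6087
  politics: TP=5, FP=0+4+2+0+0=6, FN=1+1+2+1+2=7 → 10/23 = 0.4348
  tech: TP=5, FP=0+1+2+0+2=5, FN=0+4+0+0+4=8 → 10/23 = 0.4348
  business: TP=3, FP=0+2+0+2+0=4, FN=0+2+2+0+1=5 → 6/15 = 0.4000
  health: TP=3, FP=1+1+0+0+1=3, FN=3+0+0+2+0=5 → 6/14 = 0.4286
  arts: TP=3, FP=1+2+4+1+0=8, FN=3+0+2+0+1=6 → 6/20 = 0.3000
Highest is class 'sports' with F1 score = 0.609.

0.609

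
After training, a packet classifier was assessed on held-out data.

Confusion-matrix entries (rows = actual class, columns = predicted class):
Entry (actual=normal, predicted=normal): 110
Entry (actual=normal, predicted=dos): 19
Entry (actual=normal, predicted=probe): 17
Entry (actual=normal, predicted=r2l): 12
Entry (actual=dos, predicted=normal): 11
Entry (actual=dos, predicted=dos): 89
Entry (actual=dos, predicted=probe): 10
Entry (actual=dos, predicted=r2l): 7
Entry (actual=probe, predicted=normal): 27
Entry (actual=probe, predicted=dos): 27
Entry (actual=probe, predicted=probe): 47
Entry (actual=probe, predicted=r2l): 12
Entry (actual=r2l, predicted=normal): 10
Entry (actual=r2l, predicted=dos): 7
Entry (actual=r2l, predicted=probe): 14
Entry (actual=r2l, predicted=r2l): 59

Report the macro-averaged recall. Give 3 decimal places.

0.632

Per-class recall (TP/(TP+FN)):
  normal: TP=110, FN=19+17+12=48 → 110/158 = 0.6962
  dos: TP=89, FN=11+10+7=28 → 89/117 = 0.7607
  probe: TP=47, FN=27+27+12=66 → 47/113 = 0.4159
  r2l: TP=59, FN=10+7+14=31 → 59/90 = 0.6556
Macro-recall = mean = (0.6962 + 0.7607 + 0.4159 + 0.6556) / 4 = 0.632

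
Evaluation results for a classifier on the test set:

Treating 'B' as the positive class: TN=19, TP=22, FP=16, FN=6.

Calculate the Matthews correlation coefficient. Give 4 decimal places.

MCC = (TP·TN − FP·FN) / √((TP+FP)(TP+FN)(TN+FP)(TN+FN))
Numerator = 22·19 − 16·6 = 322
Denominator = √(38·28·35·25) = √931000 = 964.8834
MCC = 322 / 964.8834 = 0.3337

0.3337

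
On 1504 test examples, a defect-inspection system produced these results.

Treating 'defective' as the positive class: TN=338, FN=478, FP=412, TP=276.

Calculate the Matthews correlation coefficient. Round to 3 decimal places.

-0.184

MCC = (TP·TN − FP·FN) / √((TP+FP)(TP+FN)(TN+FP)(TN+FN))
Numerator = 276·338 − 412·478 = -103648
Denominator = √(688·754·750·816) = √317476224000 = 563450.2853
MCC = -103648 / 563450.2853 = -0.184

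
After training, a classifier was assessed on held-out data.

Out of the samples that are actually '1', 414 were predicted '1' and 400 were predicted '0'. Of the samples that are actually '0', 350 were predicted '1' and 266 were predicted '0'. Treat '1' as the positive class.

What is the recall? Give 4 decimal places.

Recall = TP/(TP+FN) = 414/(414+400) = 414/814 = 0.5086

0.5086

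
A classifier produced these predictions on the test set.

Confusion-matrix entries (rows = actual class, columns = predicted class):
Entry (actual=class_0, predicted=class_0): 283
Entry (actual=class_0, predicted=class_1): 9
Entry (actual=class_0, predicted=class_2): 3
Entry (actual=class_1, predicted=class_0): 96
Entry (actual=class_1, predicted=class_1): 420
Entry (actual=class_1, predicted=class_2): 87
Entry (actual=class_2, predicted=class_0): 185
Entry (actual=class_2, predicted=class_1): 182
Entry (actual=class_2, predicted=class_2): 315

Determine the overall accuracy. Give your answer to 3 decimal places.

Accuracy = trace / total = (283+420+315=1018) / 1580 = 1018/1580 = 0.644

0.644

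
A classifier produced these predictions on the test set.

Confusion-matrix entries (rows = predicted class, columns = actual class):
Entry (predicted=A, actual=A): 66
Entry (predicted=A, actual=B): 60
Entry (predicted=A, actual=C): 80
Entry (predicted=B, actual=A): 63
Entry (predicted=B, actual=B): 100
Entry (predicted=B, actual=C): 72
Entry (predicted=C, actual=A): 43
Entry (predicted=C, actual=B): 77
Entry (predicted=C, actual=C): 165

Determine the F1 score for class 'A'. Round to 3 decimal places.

0.349

Take TP from the diagonal, FP from the rest of the 'A' prediction marginal, FN from the rest of the 'A' actual marginal.
F1 score = 2·TP/(2·TP+FP+FN).
A: TP=66, FP=60+80=140, FN=63+43=106 → 132/378 = 0.3492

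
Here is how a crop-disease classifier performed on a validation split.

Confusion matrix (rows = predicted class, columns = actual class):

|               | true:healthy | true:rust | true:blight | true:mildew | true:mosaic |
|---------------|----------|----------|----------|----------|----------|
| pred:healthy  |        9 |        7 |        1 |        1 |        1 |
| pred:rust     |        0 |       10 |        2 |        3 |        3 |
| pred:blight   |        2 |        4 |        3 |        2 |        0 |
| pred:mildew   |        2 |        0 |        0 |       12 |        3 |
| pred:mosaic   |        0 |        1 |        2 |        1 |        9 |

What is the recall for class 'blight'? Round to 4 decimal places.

recall = TP/(TP+FN).
blight: TP=3, FN=1+2+0+2=5 → 3/8 = 0.37500

0.3750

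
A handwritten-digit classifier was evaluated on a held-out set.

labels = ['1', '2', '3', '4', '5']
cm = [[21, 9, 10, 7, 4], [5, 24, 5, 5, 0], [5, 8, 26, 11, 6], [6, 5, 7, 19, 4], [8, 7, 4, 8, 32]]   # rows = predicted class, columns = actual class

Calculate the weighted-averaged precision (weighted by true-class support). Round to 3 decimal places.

Per-class precision (TP/(TP+FP)):
  1: TP=21, FP=9+10+7+4=30 → 21/51 = 0.4118
  2: TP=24, FP=5+5+5+0=15 → 24/39 = 0.6154
  3: TP=26, FP=5+8+11+6=30 → 26/56 = 0.4643
  4: TP=19, FP=6+5+7+4=22 → 19/41 = 0.4634
  5: TP=32, FP=8+7+4+8=27 → 32/59 = 0.5424
Weighted-precision = Σ (supportᵢ/N)·precisionᵢ with N=246: (45/246)·0.4118 + (53/246)·0.6154 + (52/246)·0.4643 + (50/246)·0.4634 + (46/246)·0.5424 = 0.502

0.502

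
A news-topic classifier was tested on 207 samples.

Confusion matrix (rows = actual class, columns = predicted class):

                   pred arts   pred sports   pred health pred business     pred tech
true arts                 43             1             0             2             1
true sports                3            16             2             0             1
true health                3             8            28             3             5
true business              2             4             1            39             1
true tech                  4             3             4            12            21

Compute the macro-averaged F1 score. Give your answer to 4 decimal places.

0.6903

Per-class F1 score (2·TP/(2·TP+FP+FN)):
  arts: TP=43, FP=3+3+2+4=12, FN=1+0+2+1=4 → 86/102 = 0.84314
  sports: TP=16, FP=1+8+4+3=16, FN=3+2+0+1=6 → 32/54 = 0.59259
  health: TP=28, FP=0+2+1+4=7, FN=3+8+3+5=19 → 56/82 = 0.68293
  business: TP=39, FP=2+0+3+12=17, FN=2+4+1+1=8 → 78/103 = 0.75728
  tech: TP=21, FP=1+1+5+1=8, FN=4+3+4+12=23 → 42/73 = 0.57534
Macro-F1 score = mean = (0.84314 + 0.59259 + 0.68293 + 0.75728 + 0.57534) / 5 = 0.6903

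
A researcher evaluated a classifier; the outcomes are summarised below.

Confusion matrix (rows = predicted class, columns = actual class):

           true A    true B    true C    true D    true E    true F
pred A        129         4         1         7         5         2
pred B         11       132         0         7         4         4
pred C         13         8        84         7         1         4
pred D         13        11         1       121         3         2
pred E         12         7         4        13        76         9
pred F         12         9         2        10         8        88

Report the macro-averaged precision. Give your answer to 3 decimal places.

Per-class precision (TP/(TP+FP)):
  A: TP=129, FP=4+1+7+5+2=19 → 129/148 = 0.8716
  B: TP=132, FP=11+0+7+4+4=26 → 132/158 = 0.8354
  C: TP=84, FP=13+8+7+1+4=33 → 84/117 = 0.7179
  D: TP=121, FP=13+11+1+3+2=30 → 121/151 = 0.8013
  E: TP=76, FP=12+7+4+13+9=45 → 76/121 = 0.6281
  F: TP=88, FP=12+9+2+10+8=41 → 88/129 = 0.6822
Macro-precision = mean = (0.8716 + 0.8354 + 0.7179 + 0.8013 + 0.6281 + 0.6822) / 6 = 0.756

0.756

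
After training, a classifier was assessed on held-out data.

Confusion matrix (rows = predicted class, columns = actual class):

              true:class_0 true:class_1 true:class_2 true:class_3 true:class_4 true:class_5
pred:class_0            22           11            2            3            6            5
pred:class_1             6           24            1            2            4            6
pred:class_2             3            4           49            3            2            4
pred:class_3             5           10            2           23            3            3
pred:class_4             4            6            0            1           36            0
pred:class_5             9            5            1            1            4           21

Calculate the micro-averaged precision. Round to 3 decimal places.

0.601

Micro-averaging pools counts across classes: ΣTP=175, ΣFP=116, ΣFN=116.
Micro-precision = TP/(TP+FP) on pooled counts = 0.601 (equals overall accuracy in single-label multiclass).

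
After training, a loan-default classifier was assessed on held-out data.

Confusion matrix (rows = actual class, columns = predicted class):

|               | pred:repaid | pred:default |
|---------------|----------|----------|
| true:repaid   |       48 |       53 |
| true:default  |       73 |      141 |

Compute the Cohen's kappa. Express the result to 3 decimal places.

0.127

Observed agreement pₒ = trace/N = 189/315 = 0.6000
Expected agreement pₑ = Σ (rowᵢ·colᵢ)/N² = (101·121 + 214·194)/315² = 0.5416
κ = (pₒ − pₑ)/(1 − pₑ) = (0.6000 − 0.5416)/(1 − 0.5416) = 0.127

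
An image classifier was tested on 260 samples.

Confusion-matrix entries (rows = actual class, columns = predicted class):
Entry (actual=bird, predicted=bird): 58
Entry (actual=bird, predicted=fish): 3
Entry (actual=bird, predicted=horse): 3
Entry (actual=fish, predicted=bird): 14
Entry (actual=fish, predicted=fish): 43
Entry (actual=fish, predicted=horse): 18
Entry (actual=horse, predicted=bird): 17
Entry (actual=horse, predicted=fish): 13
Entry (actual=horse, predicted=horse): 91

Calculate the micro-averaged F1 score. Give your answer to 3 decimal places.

0.738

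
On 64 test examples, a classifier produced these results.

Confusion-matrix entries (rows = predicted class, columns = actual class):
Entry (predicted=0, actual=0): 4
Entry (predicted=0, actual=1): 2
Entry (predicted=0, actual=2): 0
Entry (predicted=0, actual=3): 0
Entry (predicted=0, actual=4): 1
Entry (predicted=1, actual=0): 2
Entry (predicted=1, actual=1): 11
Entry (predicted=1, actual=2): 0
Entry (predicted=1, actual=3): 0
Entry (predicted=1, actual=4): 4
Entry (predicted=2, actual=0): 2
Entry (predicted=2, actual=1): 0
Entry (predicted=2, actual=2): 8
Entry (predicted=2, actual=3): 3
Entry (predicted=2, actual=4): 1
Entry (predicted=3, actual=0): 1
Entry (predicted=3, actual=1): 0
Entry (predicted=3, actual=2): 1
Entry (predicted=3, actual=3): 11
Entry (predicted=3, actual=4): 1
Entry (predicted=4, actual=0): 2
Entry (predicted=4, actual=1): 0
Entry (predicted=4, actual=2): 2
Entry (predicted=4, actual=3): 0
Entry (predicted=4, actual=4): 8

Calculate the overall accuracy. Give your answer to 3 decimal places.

0.656

Accuracy = trace / total = (4+11+8+11+8=42) / 64 = 42/64 = 0.656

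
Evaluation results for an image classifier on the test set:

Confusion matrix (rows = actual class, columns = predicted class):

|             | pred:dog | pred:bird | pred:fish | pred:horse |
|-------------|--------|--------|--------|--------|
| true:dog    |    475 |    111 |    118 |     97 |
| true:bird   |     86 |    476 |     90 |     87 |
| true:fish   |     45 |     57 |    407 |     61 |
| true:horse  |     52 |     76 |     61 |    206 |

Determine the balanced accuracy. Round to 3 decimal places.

0.618

Balanced accuracy = mean of per-class recall.
  dog: recall = 475/801 = 0.5930
  bird: recall = 476/739 = 0.6441
  fish: recall = 407/570 = 0.7140
  horse: recall = 206/395 = 0.5215
Mean = (0.5930 + 0.6441 + 0.7140 + 0.5215) / 4 = 0.618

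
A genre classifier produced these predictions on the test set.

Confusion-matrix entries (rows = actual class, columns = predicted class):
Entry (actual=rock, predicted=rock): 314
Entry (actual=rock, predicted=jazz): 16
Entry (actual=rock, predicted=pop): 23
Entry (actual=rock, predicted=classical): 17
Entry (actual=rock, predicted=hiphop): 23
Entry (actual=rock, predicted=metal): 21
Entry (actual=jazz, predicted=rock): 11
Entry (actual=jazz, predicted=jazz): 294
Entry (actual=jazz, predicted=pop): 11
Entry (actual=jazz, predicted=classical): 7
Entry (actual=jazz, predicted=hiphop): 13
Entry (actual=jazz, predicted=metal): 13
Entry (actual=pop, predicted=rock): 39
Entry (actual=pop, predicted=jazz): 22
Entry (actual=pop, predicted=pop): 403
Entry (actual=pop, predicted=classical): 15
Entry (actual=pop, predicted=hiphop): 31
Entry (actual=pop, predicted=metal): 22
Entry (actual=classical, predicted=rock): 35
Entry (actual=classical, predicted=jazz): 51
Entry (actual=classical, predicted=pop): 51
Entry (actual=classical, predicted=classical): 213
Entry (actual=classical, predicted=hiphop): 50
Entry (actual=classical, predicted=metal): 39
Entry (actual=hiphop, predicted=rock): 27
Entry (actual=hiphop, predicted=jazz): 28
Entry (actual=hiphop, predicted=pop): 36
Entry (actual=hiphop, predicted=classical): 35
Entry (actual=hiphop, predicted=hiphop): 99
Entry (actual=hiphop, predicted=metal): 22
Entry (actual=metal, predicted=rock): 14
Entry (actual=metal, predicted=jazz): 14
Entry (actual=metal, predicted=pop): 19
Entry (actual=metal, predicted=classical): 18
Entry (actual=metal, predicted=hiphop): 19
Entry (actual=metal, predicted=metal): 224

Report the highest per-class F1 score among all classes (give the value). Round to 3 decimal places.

Per-class F1 score (2·TP/(2·TP+FP+FN)):
  rock: TP=314, FP=11+39+35+27+14=126, FN=16+23+17+23+21=100 → 628/854 = 0.7354
  jazz: TP=294, FP=16+22+51+28+14=131, FN=11+11+7+13+13=55 → 588/774 = 0.7597
  pop: TP=403, FP=23+11+51+36+19=140, FN=39+22+15+31+22=129 → 806/1075 = 0.7498
  classical: TP=213, FP=17+7+15+35+18=92, FN=35+51+51+50+39=226 → 426/744 = 0.5726
  hiphop: TP=99, FP=23+13+31+50+19=136, FN=27+28+36+35+22=148 → 198/482 = 0.4108
  metal: TP=224, FP=21+13+22+39+22=117, FN=14+14+19+18+19=84 → 448/649 = 0.6903
Highest is class 'jazz' with F1 score = 0.760.

0.760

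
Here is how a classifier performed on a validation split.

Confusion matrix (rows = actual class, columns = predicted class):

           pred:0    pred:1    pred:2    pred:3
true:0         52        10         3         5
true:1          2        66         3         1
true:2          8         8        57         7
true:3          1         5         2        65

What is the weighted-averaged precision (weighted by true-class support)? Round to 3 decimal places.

0.821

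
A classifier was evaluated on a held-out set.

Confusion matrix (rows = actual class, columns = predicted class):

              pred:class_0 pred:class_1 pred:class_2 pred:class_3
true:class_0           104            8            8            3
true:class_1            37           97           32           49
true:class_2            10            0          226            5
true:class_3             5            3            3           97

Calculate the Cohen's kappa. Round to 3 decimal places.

0.678

Observed agreement pₒ = trace/N = 524/687 = 0.7627
Expected agreement pₑ = Σ (rowᵢ·colᵢ)/N² = (123·156 + 215·108 + 241·269 + 108·154)/687² = 0.2625
κ = (pₒ − pₑ)/(1 − pₑ) = (0.7627 − 0.2625)/(1 − 0.2625) = 0.678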